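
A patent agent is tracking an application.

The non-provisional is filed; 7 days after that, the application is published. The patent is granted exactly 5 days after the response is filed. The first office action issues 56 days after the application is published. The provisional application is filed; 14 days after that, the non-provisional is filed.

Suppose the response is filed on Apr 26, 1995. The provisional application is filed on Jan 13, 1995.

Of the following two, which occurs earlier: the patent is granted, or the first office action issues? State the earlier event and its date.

The response is filed: Apr 26, 1995.
The patent is granted: Apr 26, 1995 + 5 days = May 1, 1995.
The provisional application is filed: Jan 13, 1995.
The non-provisional is filed: Jan 13, 1995 + 14 days = Jan 27, 1995.
The application is published: Jan 27, 1995 + 7 days = Feb 3, 1995.
The first office action issues: Feb 3, 1995 + 56 days = Mar 31, 1995.
Comparing: the patent is granted on May 1, 1995 vs the first office action issues on Mar 31, 1995. Earlier: the first office action issues.

The first office action issues — Mar 31, 1995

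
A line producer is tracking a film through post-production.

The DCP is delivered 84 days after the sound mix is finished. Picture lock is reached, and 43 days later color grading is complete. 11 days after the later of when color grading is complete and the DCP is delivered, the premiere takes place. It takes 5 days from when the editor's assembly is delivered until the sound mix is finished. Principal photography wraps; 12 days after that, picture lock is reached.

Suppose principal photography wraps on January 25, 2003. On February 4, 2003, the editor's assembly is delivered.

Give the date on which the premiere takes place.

Principal photography wraps: Jan 25, 2003.
Picture lock is reached: Jan 25, 2003 + 12 days = Feb 6, 2003.
Color grading is complete: Feb 6, 2003 + 43 days = Mar 21, 2003.
The editor's assembly is delivered: Feb 4, 2003.
The sound mix is finished: Feb 4, 2003 + 5 days = Feb 9, 2003.
The DCP is delivered: Feb 9, 2003 + 84 days = May 4, 2003.
Both prerequisites met — color grading is complete (Mar 21, 2003), the DCP is delivered (May 4, 2003); the later is May 4, 2003.
The premiere takes place: May 4, 2003 + 11 days = May 15, 2003.

May 15, 2003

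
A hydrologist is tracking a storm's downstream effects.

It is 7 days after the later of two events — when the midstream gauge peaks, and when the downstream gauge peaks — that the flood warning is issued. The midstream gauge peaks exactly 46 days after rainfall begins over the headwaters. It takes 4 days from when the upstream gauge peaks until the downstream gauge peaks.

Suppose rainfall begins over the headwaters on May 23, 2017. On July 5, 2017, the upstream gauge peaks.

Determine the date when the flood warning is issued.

July 16, 2017

Rainfall begins over the headwaters: May 23, 2017.
The midstream gauge peaks: May 23, 2017 + 46 days = Jul 8, 2017.
The upstream gauge peaks: Jul 5, 2017.
The downstream gauge peaks: Jul 5, 2017 + 4 days = Jul 9, 2017.
Both prerequisites met — the midstream gauge peaks (Jul 8, 2017), the downstream gauge peaks (Jul 9, 2017); the later is Jul 9, 2017.
The flood warning is issued: Jul 9, 2017 + 7 days = Jul 16, 2017.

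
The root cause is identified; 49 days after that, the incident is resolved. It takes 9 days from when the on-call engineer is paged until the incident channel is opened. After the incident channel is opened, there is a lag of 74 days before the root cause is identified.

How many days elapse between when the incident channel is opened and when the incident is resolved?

Causal path: the incident channel is opened → the root cause is identified → the incident is resolved.
Total delay along the path: 74 + 49 = 123 days.

123 days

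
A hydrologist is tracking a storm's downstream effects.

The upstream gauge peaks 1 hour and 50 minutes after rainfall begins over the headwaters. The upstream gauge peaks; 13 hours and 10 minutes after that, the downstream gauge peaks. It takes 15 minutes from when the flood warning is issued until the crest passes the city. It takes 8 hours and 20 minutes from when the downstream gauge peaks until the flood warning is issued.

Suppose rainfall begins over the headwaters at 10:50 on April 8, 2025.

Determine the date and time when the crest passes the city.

Rainfall begins over the headwaters: 10:50 Apr 8, 2025.
The upstream gauge peaks: 10:50 Apr 8, 2025 + 1h50m = 12:40 Apr 8, 2025.
The downstream gauge peaks: 12:40 Apr 8, 2025 + 13h10m = 01:50 Apr 9, 2025.
The flood warning is issued: 01:50 Apr 9, 2025 + 8h20m = 10:10 Apr 9, 2025.
The crest passes the city: 10:10 Apr 9, 2025 + 15m = 10:25 Apr 9, 2025.

10:25 on April 9, 2025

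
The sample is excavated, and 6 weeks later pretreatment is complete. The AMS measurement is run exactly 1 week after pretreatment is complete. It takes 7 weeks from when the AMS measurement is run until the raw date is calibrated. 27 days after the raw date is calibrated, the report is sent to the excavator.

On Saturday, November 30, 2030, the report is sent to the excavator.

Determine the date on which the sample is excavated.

The report is sent to the excavator: Nov 30, 2030.
The raw date is calibrated: Nov 30, 2030 − 27 days = Nov 3, 2030.
The AMS measurement is run: Nov 3, 2030 − 7 weeks = Sep 15, 2030.
Pretreatment is complete: Sep 15, 2030 − 1 week = Sep 8, 2030.
The sample is excavated: Sep 8, 2030 − 6 weeks = Jul 28, 2030.

Sunday, July 28, 2030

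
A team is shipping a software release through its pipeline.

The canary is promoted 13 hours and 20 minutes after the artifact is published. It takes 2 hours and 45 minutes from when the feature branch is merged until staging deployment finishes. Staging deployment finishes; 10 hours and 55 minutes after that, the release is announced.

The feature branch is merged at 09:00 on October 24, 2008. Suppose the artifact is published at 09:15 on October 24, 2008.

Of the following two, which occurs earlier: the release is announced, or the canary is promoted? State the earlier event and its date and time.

The feature branch is merged: 09:00 Oct 24, 2008.
Staging deployment finishes: 09:00 Oct 24, 2008 + 2h45m = 11:45 Oct 24, 2008.
The release is announced: 11:45 Oct 24, 2008 + 10h55m = 22:40 Oct 24, 2008.
The artifact is published: 09:15 Oct 24, 2008.
The canary is promoted: 09:15 Oct 24, 2008 + 13h20m = 22:35 Oct 24, 2008.
Comparing: the release is announced at 22:40 Oct 24, 2008 vs the canary is promoted at 22:35 Oct 24, 2008. Earlier: the canary is promoted.

The canary is promoted — 22:35 on October 24, 2008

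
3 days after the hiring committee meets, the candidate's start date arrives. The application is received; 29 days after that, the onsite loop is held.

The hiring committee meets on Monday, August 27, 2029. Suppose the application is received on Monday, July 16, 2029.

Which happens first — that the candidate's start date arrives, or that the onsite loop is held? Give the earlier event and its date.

The onsite loop is held — Tuesday, August 14, 2029

The hiring committee meets: Aug 27, 2029.
The candidate's start date arrives: Aug 27, 2029 + 3 days = Aug 30, 2029.
The application is received: Jul 16, 2029.
The onsite loop is held: Jul 16, 2029 + 29 days = Aug 14, 2029.
Comparing: the candidate's start date arrives on Aug 30, 2029 vs the onsite loop is held on Aug 14, 2029. Earlier: the onsite loop is held.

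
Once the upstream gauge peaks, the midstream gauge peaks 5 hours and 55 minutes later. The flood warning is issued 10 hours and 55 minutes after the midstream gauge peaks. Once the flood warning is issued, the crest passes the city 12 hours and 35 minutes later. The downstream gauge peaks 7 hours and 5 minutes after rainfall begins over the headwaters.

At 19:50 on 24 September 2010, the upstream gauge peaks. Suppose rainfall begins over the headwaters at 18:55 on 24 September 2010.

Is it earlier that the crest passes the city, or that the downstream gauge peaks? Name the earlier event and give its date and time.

The upstream gauge peaks: 19:50 Sep 24, 2010.
The midstream gauge peaks: 19:50 Sep 24, 2010 + 5h55m = 01:45 Sep 25, 2010.
The flood warning is issued: 01:45 Sep 25, 2010 + 10h55m = 12:40 Sep 25, 2010.
The crest passes the city: 12:40 Sep 25, 2010 + 12h35m = 01:15 Sep 26, 2010.
Rainfall begins over the headwaters: 18:55 Sep 24, 2010.
The downstream gauge peaks: 18:55 Sep 24, 2010 + 7h05m = 02:00 Sep 25, 2010.
Comparing: the crest passes the city at 01:15 Sep 26, 2010 vs the downstream gauge peaks at 02:00 Sep 25, 2010. Earlier: the downstream gauge peaks.

The downstream gauge peaks — 02:00 on 25 September 2010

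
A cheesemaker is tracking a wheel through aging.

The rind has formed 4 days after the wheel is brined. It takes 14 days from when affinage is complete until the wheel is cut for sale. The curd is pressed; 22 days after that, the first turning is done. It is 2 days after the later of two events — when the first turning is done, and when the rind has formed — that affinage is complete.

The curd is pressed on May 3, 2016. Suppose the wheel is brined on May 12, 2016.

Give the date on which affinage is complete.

The curd is pressed: May 3, 2016.
The first turning is done: May 3, 2016 + 22 days = May 25, 2016.
The wheel is brined: May 12, 2016.
The rind has formed: May 12, 2016 + 4 days = May 16, 2016.
Both prerequisites met — the first turning is done (May 25, 2016), the rind has formed (May 16, 2016); the later is May 25, 2016.
Affinage is complete: May 25, 2016 + 2 days = May 27, 2016.

May 27, 2016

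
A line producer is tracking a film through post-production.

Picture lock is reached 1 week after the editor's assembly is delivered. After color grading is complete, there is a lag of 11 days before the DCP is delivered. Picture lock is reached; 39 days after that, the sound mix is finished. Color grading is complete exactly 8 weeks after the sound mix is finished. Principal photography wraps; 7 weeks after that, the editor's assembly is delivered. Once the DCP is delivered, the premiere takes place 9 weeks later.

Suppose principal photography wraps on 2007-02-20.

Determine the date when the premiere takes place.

2007-10-03

Principal photography wraps: Feb 20, 2007.
The editor's assembly is delivered: Feb 20, 2007 + 7 weeks = Apr 10, 2007.
Picture lock is reached: Apr 10, 2007 + 1 week = Apr 17, 2007.
The sound mix is finished: Apr 17, 2007 + 39 days = May 26, 2007.
Color grading is complete: May 26, 2007 + 8 weeks = Jul 21, 2007.
The DCP is delivered: Jul 21, 2007 + 11 days = Aug 1, 2007.
The premiere takes place: Aug 1, 2007 + 9 weeks = Oct 3, 2007.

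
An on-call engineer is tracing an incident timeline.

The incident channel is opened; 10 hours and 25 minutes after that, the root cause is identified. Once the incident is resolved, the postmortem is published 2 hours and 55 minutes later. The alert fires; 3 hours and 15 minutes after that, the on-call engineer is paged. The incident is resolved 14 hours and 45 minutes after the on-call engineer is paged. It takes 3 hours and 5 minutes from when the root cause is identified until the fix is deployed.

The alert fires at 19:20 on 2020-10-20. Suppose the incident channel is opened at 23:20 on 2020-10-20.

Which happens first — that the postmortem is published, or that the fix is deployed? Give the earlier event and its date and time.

The fix is deployed — 12:50 on 2020-10-21

The alert fires: 19:20 Oct 20, 2020.
The on-call engineer is paged: 19:20 Oct 20, 2020 + 3h15m = 22:35 Oct 20, 2020.
The incident is resolved: 22:35 Oct 20, 2020 + 14h45m = 13:20 Oct 21, 2020.
The postmortem is published: 13:20 Oct 21, 2020 + 2h55m = 16:15 Oct 21, 2020.
The incident channel is opened: 23:20 Oct 20, 2020.
The root cause is identified: 23:20 Oct 20, 2020 + 10h25m = 09:45 Oct 21, 2020.
The fix is deployed: 09:45 Oct 21, 2020 + 3h05m = 12:50 Oct 21, 2020.
Comparing: the postmortem is published at 16:15 Oct 21, 2020 vs the fix is deployed at 12:50 Oct 21, 2020. Earlier: the fix is deployed.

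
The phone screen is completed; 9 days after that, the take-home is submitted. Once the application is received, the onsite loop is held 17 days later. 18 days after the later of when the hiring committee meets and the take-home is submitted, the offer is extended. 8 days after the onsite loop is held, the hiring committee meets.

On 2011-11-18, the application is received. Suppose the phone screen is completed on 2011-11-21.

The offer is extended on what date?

2011-12-31

The application is received: Nov 18, 2011.
The onsite loop is held: Nov 18, 2011 + 17 days = Dec 5, 2011.
The hiring committee meets: Dec 5, 2011 + 8 days = Dec 13, 2011.
The phone screen is completed: Nov 21, 2011.
The take-home is submitted: Nov 21, 2011 + 9 days = Nov 30, 2011.
Both prerequisites met — the hiring committee meets (Dec 13, 2011), the take-home is submitted (Nov 30, 2011); the later is Dec 13, 2011.
The offer is extended: Dec 13, 2011 + 18 days = Dec 31, 2011.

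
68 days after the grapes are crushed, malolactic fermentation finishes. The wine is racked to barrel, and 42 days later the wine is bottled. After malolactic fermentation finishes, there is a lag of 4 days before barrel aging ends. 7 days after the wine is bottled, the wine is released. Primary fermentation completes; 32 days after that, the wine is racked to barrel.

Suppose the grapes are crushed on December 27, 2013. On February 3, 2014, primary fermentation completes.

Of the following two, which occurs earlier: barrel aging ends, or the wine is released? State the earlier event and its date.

Barrel aging ends — March 9, 2014

The grapes are crushed: Dec 27, 2013.
Malolactic fermentation finishes: Dec 27, 2013 + 68 days = Mar 5, 2014.
Barrel aging ends: Mar 5, 2014 + 4 days = Mar 9, 2014.
Primary fermentation completes: Feb 3, 2014.
The wine is racked to barrel: Feb 3, 2014 + 32 days = Mar 7, 2014.
The wine is bottled: Mar 7, 2014 + 42 days = Apr 18, 2014.
The wine is released: Apr 18, 2014 + 7 days = Apr 25, 2014.
Comparing: barrel aging ends on Mar 9, 2014 vs the wine is released on Apr 25, 2014. Earlier: barrel aging ends.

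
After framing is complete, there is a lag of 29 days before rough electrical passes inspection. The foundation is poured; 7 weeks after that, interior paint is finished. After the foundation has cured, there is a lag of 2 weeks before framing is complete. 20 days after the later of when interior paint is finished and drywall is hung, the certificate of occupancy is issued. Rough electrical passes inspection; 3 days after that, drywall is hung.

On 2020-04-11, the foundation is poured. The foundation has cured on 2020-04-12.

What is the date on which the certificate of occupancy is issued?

The foundation is poured: Apr 11, 2020.
Interior paint is finished: Apr 11, 2020 + 7 weeks = May 30, 2020.
The foundation has cured: Apr 12, 2020.
Framing is complete: Apr 12, 2020 + 2 weeks = Apr 26, 2020.
Rough electrical passes inspection: Apr 26, 2020 + 29 days = May 25, 2020.
Drywall is hung: May 25, 2020 + 3 days = May 28, 2020.
Both prerequisites met — interior paint is finished (May 30, 2020), drywall is hung (May 28, 2020); the later is May 30, 2020.
The certificate of occupancy is issued: May 30, 2020 + 20 days = Jun 19, 2020.

2020-06-19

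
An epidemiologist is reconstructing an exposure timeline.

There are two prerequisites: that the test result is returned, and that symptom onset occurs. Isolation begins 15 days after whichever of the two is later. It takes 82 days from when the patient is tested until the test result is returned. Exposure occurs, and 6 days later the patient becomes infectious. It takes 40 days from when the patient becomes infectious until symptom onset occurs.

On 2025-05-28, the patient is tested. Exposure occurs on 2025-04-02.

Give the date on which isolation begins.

The patient is tested: May 28, 2025.
The test result is returned: May 28, 2025 + 82 days = Aug 18, 2025.
Exposure occurs: Apr 2, 2025.
The patient becomes infectious: Apr 2, 2025 + 6 days = Apr 8, 2025.
Symptom onset occurs: Apr 8, 2025 + 40 days = May 18, 2025.
Both prerequisites met — the test result is returned (Aug 18, 2025), symptom onset occurs (May 18, 2025); the later is Aug 18, 2025.
Isolation begins: Aug 18, 2025 + 15 days = Sep 2, 2025.

2025-09-02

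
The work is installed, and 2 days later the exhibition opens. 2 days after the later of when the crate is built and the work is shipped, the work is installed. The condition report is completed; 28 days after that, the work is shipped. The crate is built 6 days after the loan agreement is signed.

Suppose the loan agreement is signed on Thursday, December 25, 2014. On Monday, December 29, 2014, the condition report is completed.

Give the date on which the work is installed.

The loan agreement is signed: Dec 25, 2014.
The crate is built: Dec 25, 2014 + 6 days = Dec 31, 2014.
The condition report is completed: Dec 29, 2014.
The work is shipped: Dec 29, 2014 + 28 days = Jan 26, 2015.
Both prerequisites met — the crate is built (Dec 31, 2014), the work is shipped (Jan 26, 2015); the later is Jan 26, 2015.
The work is installed: Jan 26, 2015 + 2 days = Jan 28, 2015.

Wednesday, January 28, 2015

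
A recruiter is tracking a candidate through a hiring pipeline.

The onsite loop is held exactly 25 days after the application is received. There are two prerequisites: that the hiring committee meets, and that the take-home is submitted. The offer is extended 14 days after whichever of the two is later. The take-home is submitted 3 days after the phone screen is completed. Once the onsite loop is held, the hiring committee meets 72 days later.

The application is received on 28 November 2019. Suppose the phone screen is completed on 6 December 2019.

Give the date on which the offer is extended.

The application is received: Nov 28, 2019.
The onsite loop is held: Nov 28, 2019 + 25 days = Dec 23, 2019.
The hiring committee meets: Dec 23, 2019 + 72 days = Mar 4, 2020.
The phone screen is completed: Dec 6, 2019.
The take-home is submitted: Dec 6, 2019 + 3 days = Dec 9, 2019.
Both prerequisites met — the hiring committee meets (Mar 4, 2020), the take-home is submitted (Dec 9, 2019); the later is Mar 4, 2020.
The offer is extended: Mar 4, 2020 + 14 days = Mar 18, 2020.

18 March 2020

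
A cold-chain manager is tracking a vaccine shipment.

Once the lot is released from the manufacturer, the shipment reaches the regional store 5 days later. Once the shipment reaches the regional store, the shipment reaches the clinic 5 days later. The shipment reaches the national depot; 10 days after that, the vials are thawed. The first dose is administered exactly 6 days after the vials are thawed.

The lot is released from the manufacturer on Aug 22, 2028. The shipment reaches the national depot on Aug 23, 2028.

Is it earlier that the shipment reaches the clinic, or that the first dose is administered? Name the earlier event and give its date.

The shipment reaches the clinic — Sep 1, 2028

The lot is released from the manufacturer: Aug 22, 2028.
The shipment reaches the regional store: Aug 22, 2028 + 5 days = Aug 27, 2028.
The shipment reaches the clinic: Aug 27, 2028 + 5 days = Sep 1, 2028.
The shipment reaches the national depot: Aug 23, 2028.
The vials are thawed: Aug 23, 2028 + 10 days = Sep 2, 2028.
The first dose is administered: Sep 2, 2028 + 6 days = Sep 8, 2028.
Comparing: the shipment reaches the clinic on Sep 1, 2028 vs the first dose is administered on Sep 8, 2028. Earlier: the shipment reaches the clinic.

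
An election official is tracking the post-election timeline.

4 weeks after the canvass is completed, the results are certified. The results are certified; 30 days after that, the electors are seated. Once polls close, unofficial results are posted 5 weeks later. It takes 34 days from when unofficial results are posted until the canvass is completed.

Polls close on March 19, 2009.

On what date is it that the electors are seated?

Polls close: Mar 19, 2009.
Unofficial results are posted: Mar 19, 2009 + 5 weeks = Apr 23, 2009.
The canvass is completed: Apr 23, 2009 + 34 days = May 27, 2009.
The results are certified: May 27, 2009 + 4 weeks = Jun 24, 2009.
The electors are seated: Jun 24, 2009 + 30 days = Jul 24, 2009.

July 24, 2009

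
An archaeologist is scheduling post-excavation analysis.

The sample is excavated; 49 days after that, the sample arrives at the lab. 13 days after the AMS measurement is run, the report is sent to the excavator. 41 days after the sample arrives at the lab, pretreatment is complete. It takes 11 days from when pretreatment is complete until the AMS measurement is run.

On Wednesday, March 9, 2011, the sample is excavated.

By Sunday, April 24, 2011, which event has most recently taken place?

The sample is excavated

The sample is excavated: Mar 9, 2011.
The sample arrives at the lab: Mar 9, 2011 + 49 days = Apr 27, 2011.
Pretreatment is complete: Apr 27, 2011 + 41 days = Jun 7, 2011.
The AMS measurement is run: Jun 7, 2011 + 11 days = Jun 18, 2011.
The report is sent to the excavator: Jun 18, 2011 + 13 days = Jul 1, 2011.
Apr 24, 2011 falls between when the sample is excavated (Mar 9, 2011) and when the sample arrives at the lab (Apr 27, 2011).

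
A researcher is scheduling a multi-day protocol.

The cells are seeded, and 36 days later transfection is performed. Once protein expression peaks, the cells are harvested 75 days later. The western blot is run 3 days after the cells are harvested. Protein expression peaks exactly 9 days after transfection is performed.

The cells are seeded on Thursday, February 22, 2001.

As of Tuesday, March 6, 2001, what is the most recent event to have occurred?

The cells are seeded

The cells are seeded: Feb 22, 2001.
Transfection is performed: Feb 22, 2001 + 36 days = Mar 30, 2001.
Protein expression peaks: Mar 30, 2001 + 9 days = Apr 8, 2001.
The cells are harvested: Apr 8, 2001 + 75 days = Jun 22, 2001.
The western blot is run: Jun 22, 2001 + 3 days = Jun 25, 2001.
Mar 6, 2001 falls between when the cells are seeded (Feb 22, 2001) and when transfection is performed (Mar 30, 2001).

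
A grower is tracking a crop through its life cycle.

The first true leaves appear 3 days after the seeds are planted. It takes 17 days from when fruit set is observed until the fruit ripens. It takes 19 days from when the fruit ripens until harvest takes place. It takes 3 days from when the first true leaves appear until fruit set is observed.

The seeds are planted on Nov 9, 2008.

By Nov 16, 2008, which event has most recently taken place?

Fruit set is observed

The seeds are planted: Nov 9, 2008.
The first true leaves appear: Nov 9, 2008 + 3 days = Nov 12, 2008.
Fruit set is observed: Nov 12, 2008 + 3 days = Nov 15, 2008.
The fruit ripens: Nov 15, 2008 + 17 days = Dec 2, 2008.
Harvest takes place: Dec 2, 2008 + 19 days = Dec 21, 2008.
Nov 16, 2008 falls between when fruit set is observed (Nov 15, 2008) and when the fruit ripens (Dec 2, 2008).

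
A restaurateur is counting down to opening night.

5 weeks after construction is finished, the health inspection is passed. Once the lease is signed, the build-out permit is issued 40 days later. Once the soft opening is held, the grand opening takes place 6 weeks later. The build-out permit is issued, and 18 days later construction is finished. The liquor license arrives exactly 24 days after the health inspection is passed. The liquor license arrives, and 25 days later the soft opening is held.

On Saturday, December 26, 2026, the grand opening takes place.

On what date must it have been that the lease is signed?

The grand opening takes place: Dec 26, 2026.
The soft opening is held: Dec 26, 2026 − 6 weeks = Nov 14, 2026.
The liquor license arrives: Nov 14, 2026 − 25 days = Oct 20, 2026.
The health inspection is passed: Oct 20, 2026 − 24 days = Sep 26, 2026.
Construction is finished: Sep 26, 2026 − 5 weeks = Aug 22, 2026.
The build-out permit is issued: Aug 22, 2026 − 18 days = Aug 4, 2026.
The lease is signed: Aug 4, 2026 − 40 days = Jun 25, 2026.

Thursday, June 25, 2026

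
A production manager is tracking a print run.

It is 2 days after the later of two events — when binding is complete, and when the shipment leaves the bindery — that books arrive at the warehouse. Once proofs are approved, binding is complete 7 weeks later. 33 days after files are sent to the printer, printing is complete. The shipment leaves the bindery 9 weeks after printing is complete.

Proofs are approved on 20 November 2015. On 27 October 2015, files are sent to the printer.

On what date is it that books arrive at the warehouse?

Proofs are approved: Nov 20, 2015.
Binding is complete: Nov 20, 2015 + 7 weeks = Jan 8, 2016.
Files are sent to the printer: Oct 27, 2015.
Printing is complete: Oct 27, 2015 + 33 days = Nov 29, 2015.
The shipment leaves the bindery: Nov 29, 2015 + 9 weeks = Jan 31, 2016.
Both prerequisites met — binding is complete (Jan 8, 2016), the shipment leaves the bindery (Jan 31, 2016); the later is Jan 31, 2016.
Books arrive at the warehouse: Jan 31, 2016 + 2 days = Feb 2, 2016.

2 February 2016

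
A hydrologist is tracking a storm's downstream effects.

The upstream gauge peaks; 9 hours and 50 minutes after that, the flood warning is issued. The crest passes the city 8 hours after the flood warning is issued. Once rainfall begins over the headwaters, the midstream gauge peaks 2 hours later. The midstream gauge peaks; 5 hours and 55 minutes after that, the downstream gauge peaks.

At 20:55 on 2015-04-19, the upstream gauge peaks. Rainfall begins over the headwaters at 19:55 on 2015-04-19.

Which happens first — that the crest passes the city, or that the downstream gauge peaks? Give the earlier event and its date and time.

The upstream gauge peaks: 20:55 Apr 19, 2015.
The flood warning is issued: 20:55 Apr 19, 2015 + 9h50m = 06:45 Apr 20, 2015.
The crest passes the city: 06:45 Apr 20, 2015 + 8h = 14:45 Apr 20, 2015.
Rainfall begins over the headwaters: 19:55 Apr 19, 2015.
The midstream gauge peaks: 19:55 Apr 19, 2015 + 2h = 21:55 Apr 19, 2015.
The downstream gauge peaks: 21:55 Apr 19, 2015 + 5h55m = 03:50 Apr 20, 2015.
Comparing: the crest passes the city at 14:45 Apr 20, 2015 vs the downstream gauge peaks at 03:50 Apr 20, 2015. Earlier: the downstream gauge peaks.

The downstream gauge peaks — 03:50 on 2015-04-20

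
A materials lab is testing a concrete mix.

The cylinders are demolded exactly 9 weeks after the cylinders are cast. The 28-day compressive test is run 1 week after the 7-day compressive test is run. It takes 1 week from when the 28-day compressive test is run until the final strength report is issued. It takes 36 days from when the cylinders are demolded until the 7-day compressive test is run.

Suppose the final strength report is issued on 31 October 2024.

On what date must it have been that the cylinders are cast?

The final strength report is issued: Oct 31, 2024.
The 28-day compressive test is run: Oct 31, 2024 − 1 week = Oct 24, 2024.
The 7-day compressive test is run: Oct 24, 2024 − 1 week = Oct 17, 2024.
The cylinders are demolded: Oct 17, 2024 − 36 days = Sep 11, 2024.
The cylinders are cast: Sep 11, 2024 − 9 weeks = Jul 10, 2024.

10 July 2024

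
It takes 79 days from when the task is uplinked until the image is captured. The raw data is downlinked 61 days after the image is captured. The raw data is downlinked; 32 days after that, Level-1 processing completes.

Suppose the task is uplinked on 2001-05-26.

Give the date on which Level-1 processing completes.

2001-11-14

The task is uplinked: May 26, 2001.
The image is captured: May 26, 2001 + 79 days = Aug 13, 2001.
The raw data is downlinked: Aug 13, 2001 + 61 days = Oct 13, 2001.
Level-1 processing completes: Oct 13, 2001 + 32 days = Nov 14, 2001.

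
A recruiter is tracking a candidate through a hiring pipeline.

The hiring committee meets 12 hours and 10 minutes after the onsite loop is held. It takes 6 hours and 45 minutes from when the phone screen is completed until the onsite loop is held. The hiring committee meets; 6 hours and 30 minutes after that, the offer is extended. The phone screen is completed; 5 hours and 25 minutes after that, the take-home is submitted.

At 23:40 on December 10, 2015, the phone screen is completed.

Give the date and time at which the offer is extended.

01:05 on December 12, 2015

The phone screen is completed: 23:40 Dec 10, 2015.
The onsite loop is held: 23:40 Dec 10, 2015 + 6h45m = 06:25 Dec 11, 2015.
The hiring committee meets: 06:25 Dec 11, 2015 + 12h10m = 18:35 Dec 11, 2015.
The offer is extended: 18:35 Dec 11, 2015 + 6h30m = 01:05 Dec 12, 2015.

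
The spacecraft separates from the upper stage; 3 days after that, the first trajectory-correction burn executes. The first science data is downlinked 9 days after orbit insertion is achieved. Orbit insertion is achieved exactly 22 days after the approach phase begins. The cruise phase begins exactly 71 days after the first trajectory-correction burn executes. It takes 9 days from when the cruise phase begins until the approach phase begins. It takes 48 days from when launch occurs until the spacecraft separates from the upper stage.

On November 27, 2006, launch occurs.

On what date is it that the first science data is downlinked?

May 8, 2007

Launch occurs: Nov 27, 2006.
The spacecraft separates from the upper stage: Nov 27, 2006 + 48 days = Jan 14, 2007.
The first trajectory-correction burn executes: Jan 14, 2007 + 3 days = Jan 17, 2007.
The cruise phase begins: Jan 17, 2007 + 71 days = Mar 29, 2007.
The approach phase begins: Mar 29, 2007 + 9 days = Apr 7, 2007.
Orbit insertion is achieved: Apr 7, 2007 + 22 days = Apr 29, 2007.
The first science data is downlinked: Apr 29, 2007 + 9 days = May 8, 2007.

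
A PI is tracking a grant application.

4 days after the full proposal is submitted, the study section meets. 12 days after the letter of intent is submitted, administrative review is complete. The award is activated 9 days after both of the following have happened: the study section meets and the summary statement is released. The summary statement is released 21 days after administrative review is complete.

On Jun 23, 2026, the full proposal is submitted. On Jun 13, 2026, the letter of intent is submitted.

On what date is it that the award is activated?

The full proposal is submitted: Jun 23, 2026.
The study section meets: Jun 23, 2026 + 4 days = Jun 27, 2026.
The letter of intent is submitted: Jun 13, 2026.
Administrative review is complete: Jun 13, 2026 + 12 days = Jun 25, 2026.
The summary statement is released: Jun 25, 2026 + 21 days = Jul 16, 2026.
Both prerequisites met — the study section meets (Jun 27, 2026), the summary statement is released (Jul 16, 2026); the later is Jul 16, 2026.
The award is activated: Jul 16, 2026 + 9 days = Jul 25, 2026.

Jul 25, 2026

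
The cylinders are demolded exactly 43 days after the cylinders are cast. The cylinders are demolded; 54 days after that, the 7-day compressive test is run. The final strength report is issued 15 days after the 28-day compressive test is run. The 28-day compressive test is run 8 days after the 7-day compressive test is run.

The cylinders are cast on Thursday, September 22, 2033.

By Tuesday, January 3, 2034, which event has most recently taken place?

The 7-day compressive test is run

The cylinders are cast: Sep 22, 2033.
The cylinders are demolded: Sep 22, 2033 + 43 days = Nov 4, 2033.
The 7-day compressive test is run: Nov 4, 2033 + 54 days = Dec 28, 2033.
The 28-day compressive test is run: Dec 28, 2033 + 8 days = Jan 5, 2034.
The final strength report is issued: Jan 5, 2034 + 15 days = Jan 20, 2034.
Jan 3, 2034 falls between when the 7-day compressive test is run (Dec 28, 2033) and when the 28-day compressive test is run (Jan 5, 2034).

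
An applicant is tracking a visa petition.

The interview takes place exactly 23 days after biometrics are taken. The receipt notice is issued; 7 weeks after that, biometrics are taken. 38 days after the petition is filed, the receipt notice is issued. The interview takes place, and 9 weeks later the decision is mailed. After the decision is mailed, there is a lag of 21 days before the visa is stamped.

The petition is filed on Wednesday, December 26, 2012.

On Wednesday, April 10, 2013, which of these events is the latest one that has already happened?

Biometrics are taken

The petition is filed: Dec 26, 2012.
The receipt notice is issued: Dec 26, 2012 + 38 days = Feb 2, 2013.
Biometrics are taken: Feb 2, 2013 + 7 weeks = Mar 23, 2013.
The interview takes place: Mar 23, 2013 + 23 days = Apr 15, 2013.
The decision is mailed: Apr 15, 2013 + 9 weeks = Jun 17, 2013.
The visa is stamped: Jun 17, 2013 + 21 days = Jul 8, 2013.
Apr 10, 2013 falls between when biometrics are taken (Mar 23, 2013) and when the interview takes place (Apr 15, 2013).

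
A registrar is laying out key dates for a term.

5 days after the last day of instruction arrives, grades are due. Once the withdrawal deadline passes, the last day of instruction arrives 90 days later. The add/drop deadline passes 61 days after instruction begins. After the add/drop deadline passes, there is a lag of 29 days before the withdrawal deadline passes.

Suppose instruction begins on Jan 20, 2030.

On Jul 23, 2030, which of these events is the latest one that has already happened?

The last day of instruction arrives

Instruction begins: Jan 20, 2030.
The add/drop deadline passes: Jan 20, 2030 + 61 days = Mar 22, 2030.
The withdrawal deadline passes: Mar 22, 2030 + 29 days = Apr 20, 2030.
The last day of instruction arrives: Apr 20, 2030 + 90 days = Jul 19, 2030.
Grades are due: Jul 19, 2030 + 5 days = Jul 24, 2030.
Jul 23, 2030 falls between when the last day of instruction arrives (Jul 19, 2030) and when grades are due (Jul 24, 2030).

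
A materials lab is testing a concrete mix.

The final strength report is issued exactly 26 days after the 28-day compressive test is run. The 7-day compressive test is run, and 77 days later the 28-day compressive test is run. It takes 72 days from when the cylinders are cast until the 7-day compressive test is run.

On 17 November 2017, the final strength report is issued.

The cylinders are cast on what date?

The final strength report is issued: Nov 17, 2017.
The 28-day compressive test is run: Nov 17, 2017 − 26 days = Oct 22, 2017.
The 7-day compressive test is run: Oct 22, 2017 − 77 days = Aug 6, 2017.
The cylinders are cast: Aug 6, 2017 − 72 days = May 26, 2017.

26 May 2017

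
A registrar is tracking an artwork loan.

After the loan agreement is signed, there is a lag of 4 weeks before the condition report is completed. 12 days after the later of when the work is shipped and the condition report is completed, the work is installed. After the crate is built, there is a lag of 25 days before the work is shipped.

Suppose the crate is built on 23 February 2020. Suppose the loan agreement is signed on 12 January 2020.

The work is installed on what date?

The crate is built: Feb 23, 2020.
The work is shipped: Feb 23, 2020 + 25 days = Mar 19, 2020.
The loan agreement is signed: Jan 12, 2020.
The condition report is completed: Jan 12, 2020 + 4 weeks = Feb 9, 2020.
Both prerequisites met — the work is shipped (Mar 19, 2020), the condition report is completed (Feb 9, 2020); the later is Mar 19, 2020.
The work is installed: Mar 19, 2020 + 12 days = Mar 31, 2020.

31 March 2020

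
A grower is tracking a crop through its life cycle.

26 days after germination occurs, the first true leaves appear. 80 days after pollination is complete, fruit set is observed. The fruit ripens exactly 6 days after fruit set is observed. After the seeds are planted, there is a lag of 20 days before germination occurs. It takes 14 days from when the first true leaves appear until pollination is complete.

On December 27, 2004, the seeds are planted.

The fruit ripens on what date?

The seeds are planted: Dec 27, 2004.
Germination occurs: Dec 27, 2004 + 20 days = Jan 16, 2005.
The first true leaves appear: Jan 16, 2005 + 26 days = Feb 11, 2005.
Pollination is complete: Feb 11, 2005 + 14 days = Feb 25, 2005.
Fruit set is observed: Feb 25, 2005 + 80 days = May 16, 2005.
The fruit ripens: May 16, 2005 + 6 days = May 22, 2005.

May 22, 2005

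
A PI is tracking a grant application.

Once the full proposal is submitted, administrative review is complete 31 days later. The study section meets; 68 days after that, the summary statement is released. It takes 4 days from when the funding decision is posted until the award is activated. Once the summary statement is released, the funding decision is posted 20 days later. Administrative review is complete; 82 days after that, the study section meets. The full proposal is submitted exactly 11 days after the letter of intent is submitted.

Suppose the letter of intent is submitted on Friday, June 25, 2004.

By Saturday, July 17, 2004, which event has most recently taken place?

The full proposal is submitted

The letter of intent is submitted: Jun 25, 2004.
The full proposal is submitted: Jun 25, 2004 + 11 days = Jul 6, 2004.
Administrative review is complete: Jul 6, 2004 + 31 days = Aug 6, 2004.
The study section meets: Aug 6, 2004 + 82 days = Oct 27, 2004.
The summary statement is released: Oct 27, 2004 + 68 days = Jan 3, 2005.
The funding decision is posted: Jan 3, 2005 + 20 days = Jan 23, 2005.
The award is activated: Jan 23, 2005 + 4 days = Jan 27, 2005.
Jul 17, 2004 falls between when the full proposal is submitted (Jul 6, 2004) and when administrative review is complete (Aug 6, 2004).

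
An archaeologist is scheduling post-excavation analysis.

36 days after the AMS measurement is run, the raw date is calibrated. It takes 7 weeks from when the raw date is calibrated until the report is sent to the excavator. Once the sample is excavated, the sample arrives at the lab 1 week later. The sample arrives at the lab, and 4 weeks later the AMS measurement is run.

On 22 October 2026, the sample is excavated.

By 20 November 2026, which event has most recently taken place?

The sample arrives at the lab

The sample is excavated: Oct 22, 2026.
The sample arrives at the lab: Oct 22, 2026 + 1 week = Oct 29, 2026.
The AMS measurement is run: Oct 29, 2026 + 4 weeks = Nov 26, 2026.
The raw date is calibrated: Nov 26, 2026 + 36 days = Jan 1, 2027.
The report is sent to the excavator: Jan 1, 2027 + 7 weeks = Feb 19, 2027.
Nov 20, 2026 falls between when the sample arrives at the lab (Oct 29, 2026) and when the AMS measurement is run (Nov 26, 2026).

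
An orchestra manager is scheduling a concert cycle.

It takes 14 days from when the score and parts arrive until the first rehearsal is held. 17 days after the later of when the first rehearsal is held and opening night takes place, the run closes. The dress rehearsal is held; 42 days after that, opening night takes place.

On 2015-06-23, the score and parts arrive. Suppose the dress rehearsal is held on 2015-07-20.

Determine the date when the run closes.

2015-09-17

The score and parts arrive: Jun 23, 2015.
The first rehearsal is held: Jun 23, 2015 + 14 days = Jul 7, 2015.
The dress rehearsal is held: Jul 20, 2015.
Opening night takes place: Jul 20, 2015 + 42 days = Aug 31, 2015.
Both prerequisites met — the first rehearsal is held (Jul 7, 2015), opening night takes place (Aug 31, 2015); the later is Aug 31, 2015.
The run closes: Aug 31, 2015 + 17 days = Sep 17, 2015.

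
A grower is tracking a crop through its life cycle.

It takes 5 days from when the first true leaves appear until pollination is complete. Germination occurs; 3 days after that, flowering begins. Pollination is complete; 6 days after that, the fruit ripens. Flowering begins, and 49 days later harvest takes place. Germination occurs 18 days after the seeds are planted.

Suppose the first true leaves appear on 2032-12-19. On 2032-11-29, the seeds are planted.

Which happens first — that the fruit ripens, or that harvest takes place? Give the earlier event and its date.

The first true leaves appear: Dec 19, 2032.
Pollination is complete: Dec 19, 2032 + 5 days = Dec 24, 2032.
The fruit ripens: Dec 24, 2032 + 6 days = Dec 30, 2032.
The seeds are planted: Nov 29, 2032.
Germination occurs: Nov 29, 2032 + 18 days = Dec 17, 2032.
Flowering begins: Dec 17, 2032 + 3 days = Dec 20, 2032.
Harvest takes place: Dec 20, 2032 + 49 days = Feb 7, 2033.
Comparing: the fruit ripens on Dec 30, 2032 vs harvest takes place on Feb 7, 2033. Earlier: the fruit ripens.

The fruit ripens — 2032-12-30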